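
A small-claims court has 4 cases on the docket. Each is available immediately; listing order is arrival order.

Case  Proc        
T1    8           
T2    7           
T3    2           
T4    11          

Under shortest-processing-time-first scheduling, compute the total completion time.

56

SPT (increasing processing time): T3 T2 T1 T4.
T3: 0→2
T2: 2→9
T1: 9→17
T4: 17→28
Sum = 2+9+17+28 = 56.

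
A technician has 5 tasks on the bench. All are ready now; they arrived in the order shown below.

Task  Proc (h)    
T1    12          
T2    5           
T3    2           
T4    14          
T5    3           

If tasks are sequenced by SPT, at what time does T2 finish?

SPT (increasing processing time): T3 T5 T2 T1 T4.
T3: 0→2
T5: 2→5
T2: 5→10

10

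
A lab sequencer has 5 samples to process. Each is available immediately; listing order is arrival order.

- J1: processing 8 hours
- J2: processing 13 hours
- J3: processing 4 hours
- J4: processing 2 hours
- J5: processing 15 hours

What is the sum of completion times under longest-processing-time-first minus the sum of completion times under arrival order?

38

LPT (decreasing processing time): J5 J2 J1 J3 J4.
J5: 0→15
J2: 15→28
J1: 28→36
J3: 36→40
J4: 40→42
Sum = 15+28+36+40+42 = 161.
FIFO (arrival order): J1 J2 J3 J4 J5.
J1: 0→8
J2: 8→21
J3: 21→25
J4: 25→27
J5: 27→42
Sum = 8+21+25+27+42 = 123.
Difference = 161 − 123 = 38.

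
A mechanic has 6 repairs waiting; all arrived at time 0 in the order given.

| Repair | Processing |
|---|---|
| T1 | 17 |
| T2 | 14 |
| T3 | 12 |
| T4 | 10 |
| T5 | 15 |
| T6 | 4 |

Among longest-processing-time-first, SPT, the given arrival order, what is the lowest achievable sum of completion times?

LPT (decreasing processing time): T1 T5 T2 T3 T4 T6.
T1: 0→17
T5: 17→32
T2: 32→46
T3: 46→58
T4: 58→68
T6: 68→72
Sum = 17+32+46+58+68+72 = 293.
SPT (increasing processing time): T6 T4 T3 T2 T5 T1.
T6: 0→4
T4: 4→14
T3: 14→26
T2: 26→40
T5: 40→55
T1: 55→72
Sum = 4+14+26+40+55+72 = 211.
FIFO (arrival order): T1 T2 T3 T4 T5 T6.
T1: 0→17
T2: 17→31
T3: 31→43
T4: 43→53
T5: 53→68
T6: 68→72
Sum = 17+31+43+53+68+72 = 284.
LPT 293, SPT 211, FIFO 284 → minimum 211.

211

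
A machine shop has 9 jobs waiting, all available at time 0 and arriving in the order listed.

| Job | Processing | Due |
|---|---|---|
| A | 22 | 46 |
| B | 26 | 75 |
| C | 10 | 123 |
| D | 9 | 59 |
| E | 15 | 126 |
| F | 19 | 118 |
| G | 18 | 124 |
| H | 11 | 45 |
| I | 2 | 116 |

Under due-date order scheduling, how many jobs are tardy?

1

EDD (increasing due date): H A D B I F C G E.
H: 0→11, due 45, tardiness 0
A: 11→33, due 46, tardiness 0
D: 33→42, due 59, tardiness 0
B: 42→68, due 75, tardiness 0
I: 68→70, due 116, tardiness 0
F: 70→89, due 118, tardiness 0
C: 89→99, due 123, tardiness 0
G: 99→117, due 124, tardiness 0
E: 117→132, due 126, tardiness 6
Late jobs: 1.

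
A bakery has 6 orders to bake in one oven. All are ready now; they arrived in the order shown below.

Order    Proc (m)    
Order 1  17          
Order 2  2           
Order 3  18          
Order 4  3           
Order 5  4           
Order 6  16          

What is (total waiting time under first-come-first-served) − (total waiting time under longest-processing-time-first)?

FIFO (arrival order): Order 1 Order 2 Order 3 Order 4 Order 5 Order 6.
Order 1: waits 0, runs 0→17
Order 2: waits 17, runs 17→19
Order 3: waits 19, runs 19→37
Order 4: waits 37, runs 37→40
Order 5: waits 40, runs 40→44
Order 6: waits 44, runs 44→60
Sum = 0+17+19+37+40+44 = 157.
LPT (decreasing processing time): Order 3 Order 1 Order 6 Order 5 Order 4 Order 2.
Order 3: waits 0, runs 0→18
Order 1: waits 18, runs 18→35
Order 6: waits 35, runs 35→51
Order 5: waits 51, runs 51→55
Order 4: waits 55, runs 55→58
Order 2: waits 58, runs 58→60
Sum = 0+18+35+51+55+58 = 217.
Difference = 157 − 217 = -60.

-60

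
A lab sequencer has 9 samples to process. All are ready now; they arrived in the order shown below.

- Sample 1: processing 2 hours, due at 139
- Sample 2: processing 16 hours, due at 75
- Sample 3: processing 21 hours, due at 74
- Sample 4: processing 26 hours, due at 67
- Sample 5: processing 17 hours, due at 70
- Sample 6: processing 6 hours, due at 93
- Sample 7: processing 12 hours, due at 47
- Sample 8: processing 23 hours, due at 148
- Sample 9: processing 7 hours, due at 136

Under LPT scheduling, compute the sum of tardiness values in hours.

148

LPT (decreasing processing time): Sample 4 Sample 8 Sample 3 Sample 5 Sample 2 Sample 7 Sample 9 Sample 6 Sample 1.
Sample 4: 0→26, due 67, tardiness 0
Sample 8: 26→49, due 148, tardiness 0
Sample 3: 49→70, due 74, tardiness 0
Sample 5: 70→87, due 70, tardiness 17
Sample 2: 87→103, due 75, tardiness 28
Sample 7: 103→115, due 47, tardiness 68
Sample 9: 115→122, due 136, tardiness 0
Sample 6: 122→128, due 93, tardiness 35
Sample 1: 128→130, due 139, tardiness 0
Sum = 0+0+0+17+28+68+0+35+0 = 148.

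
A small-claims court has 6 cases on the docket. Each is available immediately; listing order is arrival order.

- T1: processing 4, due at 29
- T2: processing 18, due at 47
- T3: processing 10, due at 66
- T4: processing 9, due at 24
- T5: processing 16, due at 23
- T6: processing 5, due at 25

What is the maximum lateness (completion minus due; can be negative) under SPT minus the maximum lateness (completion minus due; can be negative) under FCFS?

SPT (increasing processing time): T1 T6 T4 T3 T5 T2.
T1: 0→4, due 29, lateness -25
T6: 4→9, due 25, lateness -16
T4: 9→18, due 24, lateness -6
T3: 18→28, due 66, lateness -38
T5: 28→44, due 23, lateness 21
T2: 44→62, due 47, lateness 15
Maximum = 21.
FIFO (arrival order): T1 T2 T3 T4 T5 T6.
T1: 0→4, due 29, lateness -25
T2: 4→22, due 47, lateness -25
T3: 22→32, due 66, lateness -34
T4: 32→41, due 24, lateness 17
T5: 41→57, due 23, lateness 34
T6: 57→62, due 25, lateness 37
Maximum = 37.
Difference = 21 − 37 = -16.

-16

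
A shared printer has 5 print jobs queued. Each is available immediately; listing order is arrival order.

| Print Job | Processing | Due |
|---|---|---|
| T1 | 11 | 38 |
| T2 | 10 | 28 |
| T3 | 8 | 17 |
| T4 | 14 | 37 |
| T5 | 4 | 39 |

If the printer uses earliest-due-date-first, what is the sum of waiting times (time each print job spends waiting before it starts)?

EDD (increasing due date): T3 T2 T4 T1 T5.
T3: waits 0, runs 0→8
T2: waits 8, runs 8→18
T4: waits 18, runs 18→32
T1: waits 32, runs 32→43
T5: waits 43, runs 43→47
Sum = 0+8+18+32+43 = 101.

101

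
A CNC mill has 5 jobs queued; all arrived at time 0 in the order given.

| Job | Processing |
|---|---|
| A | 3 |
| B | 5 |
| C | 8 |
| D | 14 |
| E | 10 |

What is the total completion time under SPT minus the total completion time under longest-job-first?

SPT (increasing processing time): A B C E D.
A: 0→3
B: 3→8
C: 8→16
E: 16→26
D: 26→40
Sum = 3+8+16+26+40 = 93.
LPT (decreasing processing time): D E C B A.
D: 0→14
E: 14→24
C: 24→32
B: 32→37
A: 37→40
Sum = 14+24+32+37+40 = 147.
Difference = 93 − 147 = -54.

-54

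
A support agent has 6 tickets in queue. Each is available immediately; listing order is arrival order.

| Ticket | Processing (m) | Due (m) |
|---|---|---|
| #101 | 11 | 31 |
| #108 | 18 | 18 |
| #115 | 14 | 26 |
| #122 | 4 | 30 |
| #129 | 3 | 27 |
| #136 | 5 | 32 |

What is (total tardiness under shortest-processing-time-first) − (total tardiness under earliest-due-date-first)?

-17

SPT (increasing processing time): #129 #122 #136 #101 #115 #108.
#129: 0→3, due 27, tardiness 0
#122: 3→7, due 30, tardiness 0
#136: 7→12, due 32, tardiness 0
#101: 12→23, due 31, tardiness 0
#115: 23→37, due 26, tardiness 11
#108: 37→55, due 18, tardiness 37
Sum = 0+0+0+0+11+37 = 48.
EDD (increasing due date): #108 #115 #129 #122 #101 #136.
#108: 0→18, due 18, tardiness 0
#115: 18→32, due 26, tardiness 6
#129: 32→35, due 27, tardiness 8
#122: 35→39, due 30, tardiness 9
#101: 39→50, due 31, tardiness 19
#136: 50→55, due 32, tardiness 23
Sum = 0+6+8+9+19+23 = 65.
Difference = 48 − 65 = -17.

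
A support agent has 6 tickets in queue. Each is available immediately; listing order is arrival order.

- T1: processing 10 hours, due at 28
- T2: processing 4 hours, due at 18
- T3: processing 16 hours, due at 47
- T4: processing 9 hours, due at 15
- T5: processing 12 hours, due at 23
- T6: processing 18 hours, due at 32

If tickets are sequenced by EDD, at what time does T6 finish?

EDD (increasing due date): T4 T2 T5 T1 T6 T3.
T4: 0→9
T2: 9→13
T5: 13→25
T1: 25→35
T6: 35→53

53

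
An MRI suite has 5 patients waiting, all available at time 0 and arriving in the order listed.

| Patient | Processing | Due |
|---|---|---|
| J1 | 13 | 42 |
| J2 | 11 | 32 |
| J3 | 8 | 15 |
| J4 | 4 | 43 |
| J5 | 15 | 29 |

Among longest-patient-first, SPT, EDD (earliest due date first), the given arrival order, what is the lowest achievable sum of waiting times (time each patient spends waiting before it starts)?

LPT (decreasing processing time): J5 J1 J2 J3 J4.
J5: waits 0, runs 0→15
J1: waits 15, runs 15→28
J2: waits 28, runs 28→39
J3: waits 39, runs 39→47
J4: waits 47, runs 47→51
Sum = 0+15+28+39+47 = 129.
SPT (increasing processing time): J4 J3 J2 J1 J5.
J4: waits 0, runs 0→4
J3: waits 4, runs 4→12
J2: waits 12, runs 12→23
J1: waits 23, runs 23→36
J5: waits 36, runs 36→51
Sum = 0+4+12+23+36 = 75.
EDD (increasing due date): J3 J5 J2 J1 J4.
J3: waits 0, runs 0→8
J5: waits 8, runs 8→23
J2: waits 23, runs 23→34
J1: waits 34, runs 34→47
J4: waits 47, runs 47→51
Sum = 0+8+23+34+47 = 112.
FIFO (arrival order): J1 J2 J3 J4 J5.
J1: waits 0, runs 0→13
J2: waits 13, runs 13→24
J3: waits 24, runs 24→32
J4: waits 32, runs 32→36
J5: waits 36, runs 36→51
Sum = 0+13+24+32+36 = 105.
LPT 129, SPT 75, EDD 112, FIFO 105 → minimum 75.

75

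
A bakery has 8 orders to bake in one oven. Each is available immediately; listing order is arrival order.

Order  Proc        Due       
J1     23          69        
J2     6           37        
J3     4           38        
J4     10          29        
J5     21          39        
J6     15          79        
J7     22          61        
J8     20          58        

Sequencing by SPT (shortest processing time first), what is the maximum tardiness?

52

SPT (increasing processing time): J3 J2 J4 J6 J8 J5 J7 J1.
J3: 0→4, due 38, tardiness 0
J2: 4→10, due 37, tardiness 0
J4: 10→20, due 29, tardiness 0
J6: 20→35, due 79, tardiness 0
J8: 35→55, due 58, tardiness 0
J5: 55→76, due 39, tardiness 37
J7: 76→98, due 61, tardiness 37
J1: 98→121, due 69, tardiness 52
Maximum = 52.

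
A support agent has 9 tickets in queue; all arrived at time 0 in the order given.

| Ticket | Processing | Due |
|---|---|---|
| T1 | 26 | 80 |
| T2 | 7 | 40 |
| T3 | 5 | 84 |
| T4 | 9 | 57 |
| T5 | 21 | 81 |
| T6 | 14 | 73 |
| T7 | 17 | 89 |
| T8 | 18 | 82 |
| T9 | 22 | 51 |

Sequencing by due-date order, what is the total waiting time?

542

EDD (increasing due date): T2 T9 T4 T6 T1 T5 T8 T3 T7.
T2: waits 0, runs 0→7
T9: waits 7, runs 7→29
T4: waits 29, runs 29→38
T6: waits 38, runs 38→52
T1: waits 52, runs 52→78
T5: waits 78, runs 78→99
T8: waits 99, runs 99→117
T3: waits 117, runs 117→122
T7: waits 122, runs 122→139
Sum = 0+7+29+38+52+78+99+117+122 = 542.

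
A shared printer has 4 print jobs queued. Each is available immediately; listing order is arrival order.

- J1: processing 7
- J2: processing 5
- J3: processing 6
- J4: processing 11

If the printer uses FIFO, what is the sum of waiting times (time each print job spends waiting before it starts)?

37

FIFO (arrival order): J1 J2 J3 J4.
J1: waits 0, runs 0→7
J2: waits 7, runs 7→12
J3: waits 12, runs 12→18
J4: waits 18, runs 18→29
Sum = 0+7+12+18 = 37.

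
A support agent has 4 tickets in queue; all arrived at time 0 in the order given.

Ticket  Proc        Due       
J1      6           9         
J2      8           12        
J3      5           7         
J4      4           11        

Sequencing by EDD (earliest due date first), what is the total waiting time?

EDD (increasing due date): J3 J1 J4 J2.
J3: waits 0, runs 0→5
J1: waits 5, runs 5→11
J4: waits 11, runs 11→15
J2: waits 15, runs 15→23
Sum = 0+5+11+15 = 31.

31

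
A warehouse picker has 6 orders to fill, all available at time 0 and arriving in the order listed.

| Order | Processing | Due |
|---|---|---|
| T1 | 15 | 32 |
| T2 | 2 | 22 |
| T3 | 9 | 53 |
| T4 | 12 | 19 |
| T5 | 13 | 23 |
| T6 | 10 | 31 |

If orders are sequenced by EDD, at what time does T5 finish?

27

EDD (increasing due date): T4 T2 T5 T6 T1 T3.
T4: 0→12
T2: 12→14
T5: 14→27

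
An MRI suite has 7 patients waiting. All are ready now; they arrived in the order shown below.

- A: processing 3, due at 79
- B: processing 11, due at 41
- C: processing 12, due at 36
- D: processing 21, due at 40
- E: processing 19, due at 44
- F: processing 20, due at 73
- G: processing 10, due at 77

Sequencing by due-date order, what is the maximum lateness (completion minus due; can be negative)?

EDD (increasing due date): C D B E F G A.
C: 0→12, due 36, lateness -24
D: 12→33, due 40, lateness -7
B: 33→44, due 41, lateness 3
E: 44→63, due 44, lateness 19
F: 63→83, due 73, lateness 10
G: 83→93, due 77, lateness 16
A: 93→96, due 79, lateness 17
Maximum = 19.

19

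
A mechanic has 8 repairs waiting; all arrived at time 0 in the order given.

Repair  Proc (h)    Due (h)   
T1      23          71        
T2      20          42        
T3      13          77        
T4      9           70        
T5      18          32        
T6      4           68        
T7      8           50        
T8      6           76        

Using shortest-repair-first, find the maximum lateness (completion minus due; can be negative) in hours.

SPT (increasing processing time): T6 T8 T7 T4 T3 T5 T2 T1.
T6: 0→4, due 68, lateness -64
T8: 4→10, due 76, lateness -66
T7: 10→18, due 50, lateness -32
T4: 18→27, due 70, lateness -43
T3: 27→40, due 77, lateness -37
T5: 40→58, due 32, lateness 26
T2: 58→78, due 42, lateness 36
T1: 78→101, due 71, lateness 30
Maximum = 36.

36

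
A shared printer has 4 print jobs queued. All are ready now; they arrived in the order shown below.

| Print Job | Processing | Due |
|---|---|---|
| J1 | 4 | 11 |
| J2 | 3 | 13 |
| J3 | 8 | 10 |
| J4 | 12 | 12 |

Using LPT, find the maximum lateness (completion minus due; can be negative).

14

LPT (decreasing processing time): J4 J3 J1 J2.
J4: 0→12, due 12, lateness 0
J3: 12→20, due 10, lateness 10
J1: 20→24, due 11, lateness 13
J2: 24→27, due 13, lateness 14
Maximum = 14.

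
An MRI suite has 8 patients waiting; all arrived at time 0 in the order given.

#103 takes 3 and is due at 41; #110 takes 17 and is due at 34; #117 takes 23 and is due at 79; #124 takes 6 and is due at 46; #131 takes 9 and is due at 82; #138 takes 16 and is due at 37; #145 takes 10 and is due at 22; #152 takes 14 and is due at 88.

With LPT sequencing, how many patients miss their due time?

LPT (decreasing processing time): #117 #110 #138 #152 #145 #131 #124 #103.
#117: 0→23, due 79, tardiness 0
#110: 23→40, due 34, tardiness 6
#138: 40→56, due 37, tardiness 19
#152: 56→70, due 88, tardiness 0
#145: 70→80, due 22, tardiness 58
#131: 80→89, due 82, tardiness 7
#124: 89→95, due 46, tardiness 49
#103: 95→98, due 41, tardiness 57
Late patients: 6.

6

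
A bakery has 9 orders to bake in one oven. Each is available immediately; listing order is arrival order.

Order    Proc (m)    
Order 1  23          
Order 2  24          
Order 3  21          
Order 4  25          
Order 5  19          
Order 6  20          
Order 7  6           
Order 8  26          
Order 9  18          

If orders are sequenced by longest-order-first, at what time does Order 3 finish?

LPT (decreasing processing time): Order 8 Order 4 Order 2 Order 1 Order 3 Order 6 Order 5 Order 9 Order 7.
Order 8: 0→26
Order 4: 26→51
Order 2: 51→75
Order 1: 75→98
Order 3: 98→119

119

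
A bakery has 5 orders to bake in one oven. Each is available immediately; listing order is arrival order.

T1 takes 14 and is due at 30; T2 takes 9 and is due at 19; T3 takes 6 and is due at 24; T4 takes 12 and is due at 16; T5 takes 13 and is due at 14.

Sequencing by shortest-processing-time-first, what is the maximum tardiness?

SPT (increasing processing time): T3 T2 T4 T5 T1.
T3: 0→6, due 24, tardiness 0
T2: 6→15, due 19, tardiness 0
T4: 15→27, due 16, tardiness 11
T5: 27→40, due 14, tardiness 26
T1: 40→54, due 30, tardiness 24
Maximum = 26.

26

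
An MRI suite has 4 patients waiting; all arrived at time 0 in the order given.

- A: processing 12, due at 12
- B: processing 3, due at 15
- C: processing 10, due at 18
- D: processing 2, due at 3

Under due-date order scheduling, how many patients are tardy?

EDD (increasing due date): D A B C.
D: 0→2, due 3, tardiness 0
A: 2→14, due 12, tardiness 2
B: 14→17, due 15, tardiness 2
C: 17→27, due 18, tardiness 9
Late patients: 3.

3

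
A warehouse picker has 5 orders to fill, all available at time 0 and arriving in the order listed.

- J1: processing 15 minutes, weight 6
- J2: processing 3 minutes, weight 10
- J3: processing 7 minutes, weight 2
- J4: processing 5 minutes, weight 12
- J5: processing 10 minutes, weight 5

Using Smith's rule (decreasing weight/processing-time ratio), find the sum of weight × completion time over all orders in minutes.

494

WSPT (decreasing weight/processing-time ratio): J2 J4 J5 J1 J3.
J2: finishes 3, weight 10, w·C = 30
J4: finishes 8, weight 12, w·C = 96
J5: finishes 18, weight 5, w·C = 90
J1: finishes 33, weight 6, w·C = 198
J3: finishes 40, weight 2, w·C = 80
Sum = 30+96+90+198+80 = 494.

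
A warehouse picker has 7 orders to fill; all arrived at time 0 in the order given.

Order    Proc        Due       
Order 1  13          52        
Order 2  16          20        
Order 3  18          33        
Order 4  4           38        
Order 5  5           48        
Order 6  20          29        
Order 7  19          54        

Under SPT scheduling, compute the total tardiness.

SPT (increasing processing time): Order 4 Order 5 Order 1 Order 2 Order 3 Order 7 Order 6.
Order 4: 0→4, due 38, tardiness 0
Order 5: 4→9, due 48, tardiness 0
Order 1: 9→22, due 52, tardiness 0
Order 2: 22→38, due 20, tardiness 18
Order 3: 38→56, due 33, tardiness 23
Order 7: 56→75, due 54, tardiness 21
Order 6: 75→95, due 29, tardiness 66
Sum = 0+0+0+18+23+21+66 = 128.

128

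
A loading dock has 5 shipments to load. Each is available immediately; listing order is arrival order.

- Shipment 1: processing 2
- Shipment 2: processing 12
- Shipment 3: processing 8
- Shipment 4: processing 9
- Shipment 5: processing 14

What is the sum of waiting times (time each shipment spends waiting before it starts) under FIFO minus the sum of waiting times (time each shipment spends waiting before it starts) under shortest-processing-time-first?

FIFO (arrival order): Shipment 1 Shipment 2 Shipment 3 Shipment 4 Shipment 5.
Shipment 1: waits 0, runs 0→2
Shipment 2: waits 2, runs 2→14
Shipment 3: waits 14, runs 14→22
Shipment 4: waits 22, runs 22→31
Shipment 5: waits 31, runs 31→45
Sum = 0+2+14+22+31 = 69.
SPT (increasing processing time): Shipment 1 Shipment 3 Shipment 4 Shipment 2 Shipment 5.
Shipment 1: waits 0, runs 0→2
Shipment 3: waits 2, runs 2→10
Shipment 4: waits 10, runs 10→19
Shipment 2: waits 19, runs 19→31
Shipment 5: waits 31, runs 31→45
Sum = 0+2+10+19+31 = 62.
Difference = 69 − 62 = 7.

7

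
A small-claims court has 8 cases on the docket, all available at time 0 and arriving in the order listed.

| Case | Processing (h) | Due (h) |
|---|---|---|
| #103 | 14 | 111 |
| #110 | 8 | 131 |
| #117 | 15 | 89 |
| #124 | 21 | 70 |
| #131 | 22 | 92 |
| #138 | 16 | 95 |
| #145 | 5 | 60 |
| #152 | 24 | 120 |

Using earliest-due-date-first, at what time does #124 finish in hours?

EDD (increasing due date): #145 #124 #117 #131 #138 #103 #152 #110.
#145: 0→5
#124: 5→26

26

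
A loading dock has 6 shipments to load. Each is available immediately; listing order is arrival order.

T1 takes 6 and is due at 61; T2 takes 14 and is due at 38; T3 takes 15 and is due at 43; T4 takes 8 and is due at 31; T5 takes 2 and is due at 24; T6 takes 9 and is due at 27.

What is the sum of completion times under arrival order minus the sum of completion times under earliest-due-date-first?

FIFO (arrival order): T1 T2 T3 T4 T5 T6.
T1: 0→6
T2: 6→20
T3: 20→35
T4: 35→43
T5: 43→45
T6: 45→54
Sum = 6+20+35+43+45+54 = 203.
EDD (increasing due date): T5 T6 T4 T2 T3 T1.
T5: 0→2
T6: 2→11
T4: 11→19
T2: 19→33
T3: 33→48
T1: 48→54
Sum = 2+11+19+33+48+54 = 167.
Difference = 203 − 167 = 36.

36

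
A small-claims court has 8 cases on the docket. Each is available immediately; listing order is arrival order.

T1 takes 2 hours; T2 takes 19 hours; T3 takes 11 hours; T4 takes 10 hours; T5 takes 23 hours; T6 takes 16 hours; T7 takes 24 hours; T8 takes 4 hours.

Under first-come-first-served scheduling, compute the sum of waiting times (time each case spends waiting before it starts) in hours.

348

FIFO (arrival order): T1 T2 T3 T4 T5 T6 T7 T8.
T1: waits 0, runs 0→2
T2: waits 2, runs 2→21
T3: waits 21, runs 21→32
T4: waits 32, runs 32→42
T5: waits 42, runs 42→65
T6: waits 65, runs 65→81
T7: waits 81, runs 81→105
T8: waits 105, runs 105→109
Sum = 0+2+21+32+42+65+81+105 = 348.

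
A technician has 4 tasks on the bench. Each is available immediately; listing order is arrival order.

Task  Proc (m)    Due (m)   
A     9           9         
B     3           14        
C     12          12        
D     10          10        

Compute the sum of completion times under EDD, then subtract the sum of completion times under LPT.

EDD (increasing due date): A D C B.
A: 0→9
D: 9→19
C: 19→31
B: 31→34
Sum = 9+19+31+34 = 93.
LPT (decreasing processing time): C D A B.
C: 0→12
D: 12→22
A: 22→31
B: 31→34
Sum = 12+22+31+34 = 99.
Difference = 93 − 99 = -6.

-6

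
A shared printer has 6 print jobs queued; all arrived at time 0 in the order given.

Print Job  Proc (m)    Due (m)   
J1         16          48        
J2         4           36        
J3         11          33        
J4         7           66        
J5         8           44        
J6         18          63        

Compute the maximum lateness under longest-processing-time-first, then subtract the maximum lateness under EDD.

30

LPT (decreasing processing time): J6 J1 J3 J5 J4 J2.
J6: 0→18, due 63, lateness -45
J1: 18→34, due 48, lateness -14
J3: 34→45, due 33, lateness 12
J5: 45→53, due 44, lateness 9
J4: 53→60, due 66, lateness -6
J2: 60→64, due 36, lateness 28
Maximum = 28.
EDD (increasing due date): J3 J2 J5 J1 J6 J4.
J3: 0→11, due 33, lateness -22
J2: 11→15, due 36, lateness -21
J5: 15→23, due 44, lateness -21
J1: 23→39, due 48, lateness -9
J6: 39→57, due 63, lateness -6
J4: 57→64, due 66, lateness -2
Maximum = -2.
Difference = 28 − -2 = 30.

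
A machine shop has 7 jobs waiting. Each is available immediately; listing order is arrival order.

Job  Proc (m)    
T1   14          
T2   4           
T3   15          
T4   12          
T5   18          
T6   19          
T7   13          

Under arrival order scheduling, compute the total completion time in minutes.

350

FIFO (arrival order): T1 T2 T3 T4 T5 T6 T7.
T1: 0→14
T2: 14→18
T3: 18→33
T4: 33→45
T5: 45→63
T6: 63→82
T7: 82→95
Sum = 14+18+33+45+63+82+95 = 350.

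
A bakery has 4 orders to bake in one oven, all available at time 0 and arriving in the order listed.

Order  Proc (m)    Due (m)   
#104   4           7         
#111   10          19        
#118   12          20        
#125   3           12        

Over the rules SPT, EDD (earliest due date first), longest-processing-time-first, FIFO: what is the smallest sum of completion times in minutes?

SPT (increasing processing time): #125 #104 #111 #118.
#125: 0→3
#104: 3→7
#111: 7→17
#118: 17→29
Sum = 3+7+17+29 = 56.
EDD (increasing due date): #104 #125 #111 #118.
#104: 0→4
#125: 4→7
#111: 7→17
#118: 17→29
Sum = 4+7+17+29 = 57.
LPT (decreasing processing time): #118 #111 #104 #125.
#118: 0→12
#111: 12→22
#104: 22→26
#125: 26→29
Sum = 12+22+26+29 = 89.
FIFO (arrival order): #104 #111 #118 #125.
#104: 0→4
#111: 4→14
#118: 14→26
#125: 26→29
Sum = 4+14+26+29 = 73.
SPT 56, EDD 57, LPT 89, FIFO 73 → minimum 56.

56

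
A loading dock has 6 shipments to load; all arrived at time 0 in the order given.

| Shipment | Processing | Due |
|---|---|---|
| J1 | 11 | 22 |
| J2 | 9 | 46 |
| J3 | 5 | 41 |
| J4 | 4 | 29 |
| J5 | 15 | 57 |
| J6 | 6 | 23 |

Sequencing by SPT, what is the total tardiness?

SPT (increasing processing time): J4 J3 J6 J2 J1 J5.
J4: 0→4, due 29, tardiness 0
J3: 4→9, due 41, tardiness 0
J6: 9→15, due 23, tardiness 0
J2: 15→24, due 46, tardiness 0
J1: 24→35, due 22, tardiness 13
J5: 35→50, due 57, tardiness 0
Sum = 0+0+0+0+13+0 = 13.

13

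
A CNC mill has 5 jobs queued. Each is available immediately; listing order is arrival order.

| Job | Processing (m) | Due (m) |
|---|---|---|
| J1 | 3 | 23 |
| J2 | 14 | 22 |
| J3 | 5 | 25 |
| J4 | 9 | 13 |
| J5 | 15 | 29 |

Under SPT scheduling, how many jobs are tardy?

SPT (increasing processing time): J1 J3 J4 J2 J5.
J1: 0→3, due 23, tardiness 0
J3: 3→8, due 25, tardiness 0
J4: 8→17, due 13, tardiness 4
J2: 17→31, due 22, tardiness 9
J5: 31→46, due 29, tardiness 17
Late jobs: 3.

3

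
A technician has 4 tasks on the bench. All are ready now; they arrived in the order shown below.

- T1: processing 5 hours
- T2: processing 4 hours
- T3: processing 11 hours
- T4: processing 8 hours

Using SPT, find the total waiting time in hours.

30

SPT (increasing processing time): T2 T1 T4 T3.
T2: waits 0, runs 0→4
T1: waits 4, runs 4→9
T4: waits 9, runs 9→17
T3: waits 17, runs 17→28
Sum = 0+4+9+17 = 30.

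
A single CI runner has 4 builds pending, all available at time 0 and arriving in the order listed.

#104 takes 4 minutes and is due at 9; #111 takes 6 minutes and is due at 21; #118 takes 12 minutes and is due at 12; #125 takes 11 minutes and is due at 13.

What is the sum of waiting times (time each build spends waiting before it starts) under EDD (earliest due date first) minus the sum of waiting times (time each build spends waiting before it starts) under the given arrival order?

EDD (increasing due date): #104 #118 #125 #111.
#104: waits 0, runs 0→4
#118: waits 4, runs 4→16
#125: waits 16, runs 16→27
#111: waits 27, runs 27→33
Sum = 0+4+16+27 = 47.
FIFO (arrival order): #104 #111 #118 #125.
#104: waits 0, runs 0→4
#111: waits 4, runs 4→10
#118: waits 10, runs 10→22
#125: waits 22, runs 22→33
Sum = 0+4+10+22 = 36.
Difference = 47 − 36 = 11.

11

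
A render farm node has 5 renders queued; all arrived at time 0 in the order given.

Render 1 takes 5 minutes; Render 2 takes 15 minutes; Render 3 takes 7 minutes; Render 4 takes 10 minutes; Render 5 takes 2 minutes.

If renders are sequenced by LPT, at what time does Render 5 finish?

LPT (decreasing processing time): Render 2 Render 4 Render 3 Render 1 Render 5.
Render 2: 0→15
Render 4: 15→25
Render 3: 25→32
Render 1: 32→37
Render 5: 37→39

39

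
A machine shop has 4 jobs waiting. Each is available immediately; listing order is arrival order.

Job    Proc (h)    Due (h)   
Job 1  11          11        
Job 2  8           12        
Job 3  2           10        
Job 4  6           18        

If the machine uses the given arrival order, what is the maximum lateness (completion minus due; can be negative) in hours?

FIFO (arrival order): Job 1 Job 2 Job 3 Job 4.
Job 1: 0→11, due 11, lateness 0
Job 2: 11→19, due 12, lateness 7
Job 3: 19→21, due 10, lateness 11
Job 4: 21→27, due 18, lateness 9
Maximum = 11.

11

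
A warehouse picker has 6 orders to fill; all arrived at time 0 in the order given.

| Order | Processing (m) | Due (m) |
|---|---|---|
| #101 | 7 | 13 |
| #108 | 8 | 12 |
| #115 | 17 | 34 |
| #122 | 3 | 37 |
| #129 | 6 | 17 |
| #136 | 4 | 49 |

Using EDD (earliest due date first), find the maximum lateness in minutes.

4

EDD (increasing due date): #108 #101 #129 #115 #122 #136.
#108: 0→8, due 12, lateness -4
#101: 8→15, due 13, lateness 2
#129: 15→21, due 17, lateness 4
#115: 21→38, due 34, lateness 4
#122: 38→41, due 37, lateness 4
#136: 41→45, due 49, lateness -4
Maximum = 4.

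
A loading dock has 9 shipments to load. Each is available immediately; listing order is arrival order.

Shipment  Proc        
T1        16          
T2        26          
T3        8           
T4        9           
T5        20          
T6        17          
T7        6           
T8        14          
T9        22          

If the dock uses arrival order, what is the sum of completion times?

FIFO (arrival order): T1 T2 T3 T4 T5 T6 T7 T8 T9.
T1: 0→16
T2: 16→42
T3: 42→50
T4: 50→59
T5: 59→79
T6: 79→96
T7: 96→102
T8: 102→116
T9: 116→138
Sum = 16+42+50+59+79+96+102+116+138 = 698.

698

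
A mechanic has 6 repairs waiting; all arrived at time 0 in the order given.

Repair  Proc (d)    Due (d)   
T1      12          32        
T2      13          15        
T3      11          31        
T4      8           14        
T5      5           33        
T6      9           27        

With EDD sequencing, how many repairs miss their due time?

EDD (increasing due date): T4 T2 T6 T3 T1 T5.
T4: 0→8, due 14, tardiness 0
T2: 8→21, due 15, tardiness 6
T6: 21→30, due 27, tardiness 3
T3: 30→41, due 31, tardiness 10
T1: 41→53, due 32, tardiness 21
T5: 53→58, due 33, tardiness 25
Late repairs: 5.

5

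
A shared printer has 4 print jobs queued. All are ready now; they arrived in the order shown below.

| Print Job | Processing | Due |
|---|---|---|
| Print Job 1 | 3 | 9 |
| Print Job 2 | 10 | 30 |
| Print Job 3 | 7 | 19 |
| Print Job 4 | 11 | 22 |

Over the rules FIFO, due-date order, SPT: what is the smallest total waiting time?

FIFO (arrival order): Print Job 1 Print Job 2 Print Job 3 Print Job 4.
Print Job 1: waits 0, runs 0→3
Print Job 2: waits 3, runs 3→13
Print Job 3: waits 13, runs 13→20
Print Job 4: waits 20, runs 20→31
Sum = 0+3+13+20 = 36.
EDD (increasing due date): Print Job 1 Print Job 3 Print Job 4 Print Job 2.
Print Job 1: waits 0, runs 0→3
Print Job 3: waits 3, runs 3→10
Print Job 4: waits 10, runs 10→21
Print Job 2: waits 21, runs 21→31
Sum = 0+3+10+21 = 34.
SPT (increasing processing time): Print Job 1 Print Job 3 Print Job 2 Print Job 4.
Print Job 1: waits 0, runs 0→3
Print Job 3: waits 3, runs 3→10
Print Job 2: waits 10, runs 10→20
Print Job 4: waits 20, runs 20→31
Sum = 0+3+10+20 = 33.
FIFO 36, EDD 34, SPT 33 → minimum 33.

33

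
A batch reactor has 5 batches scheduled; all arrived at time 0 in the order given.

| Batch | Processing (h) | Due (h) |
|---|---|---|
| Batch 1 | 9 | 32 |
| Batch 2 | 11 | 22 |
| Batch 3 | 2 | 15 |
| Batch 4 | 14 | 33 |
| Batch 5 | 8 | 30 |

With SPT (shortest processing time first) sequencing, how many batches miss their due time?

SPT (increasing processing time): Batch 3 Batch 5 Batch 1 Batch 2 Batch 4.
Batch 3: 0→2, due 15, tardiness 0
Batch 5: 2→10, due 30, tardiness 0
Batch 1: 10→19, due 32, tardiness 0
Batch 2: 19→30, due 22, tardiness 8
Batch 4: 30→44, due 33, tardiness 11
Late batches: 2.

2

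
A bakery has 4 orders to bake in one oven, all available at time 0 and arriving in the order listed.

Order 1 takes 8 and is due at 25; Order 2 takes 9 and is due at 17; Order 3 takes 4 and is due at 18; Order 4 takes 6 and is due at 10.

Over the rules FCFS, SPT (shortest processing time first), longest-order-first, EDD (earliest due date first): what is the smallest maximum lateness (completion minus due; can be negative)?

2

FIFO (arrival order): Order 1 Order 2 Order 3 Order 4.
Order 1: 0→8, due 25, lateness -17
Order 2: 8→17, due 17, lateness 0
Order 3: 17→21, due 18, lateness 3
Order 4: 21→27, due 10, lateness 17
Maximum = 17.
SPT (increasing processing time): Order 3 Order 4 Order 1 Order 2.
Order 3: 0→4, due 18, lateness -14
Order 4: 4→10, due 10, lateness 0
Order 1: 10→18, due 25, lateness -7
Order 2: 18→27, due 17, lateness 10
Maximum = 10.
LPT (decreasing processing time): Order 2 Order 1 Order 4 Order 3.
Order 2: 0→9, due 17, lateness -8
Order 1: 9→17, due 25, lateness -8
Order 4: 17→23, due 10, lateness 13
Order 3: 23→27, due 18, lateness 9
Maximum = 13.
EDD (increasing due date): Order 4 Order 2 Order 3 Order 1.
Order 4: 0→6, due 10, lateness -4
Order 2: 6→15, due 17, lateness -2
Order 3: 15→19, due 18, lateness 1
Order 1: 19→27, due 25, lateness 2
Maximum = 2.
FIFO 17, SPT 10, LPT 13, EDD 2 → minimum 2.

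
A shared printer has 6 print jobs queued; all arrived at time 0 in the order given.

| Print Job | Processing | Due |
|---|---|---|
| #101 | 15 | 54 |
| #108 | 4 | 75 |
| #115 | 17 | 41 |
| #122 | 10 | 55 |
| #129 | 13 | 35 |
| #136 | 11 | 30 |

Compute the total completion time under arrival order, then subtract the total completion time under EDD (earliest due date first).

-23

FIFO (arrival order): #101 #108 #115 #122 #129 #136.
#101: 0→15
#108: 15→19
#115: 19→36
#122: 36→46
#129: 46→59
#136: 59→70
Sum = 15+19+36+46+59+70 = 245.
EDD (increasing due date): #136 #129 #115 #101 #122 #108.
#136: 0→11
#129: 11→24
#115: 24→41
#101: 41→56
#122: 56→66
#108: 66→70
Sum = 11+24+41+56+66+70 = 268.
Difference = 245 − 268 = -23.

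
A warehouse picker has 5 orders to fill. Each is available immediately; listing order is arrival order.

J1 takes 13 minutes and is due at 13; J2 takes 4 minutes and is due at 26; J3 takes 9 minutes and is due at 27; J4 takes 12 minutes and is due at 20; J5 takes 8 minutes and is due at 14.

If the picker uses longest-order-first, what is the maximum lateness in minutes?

28

LPT (decreasing processing time): J1 J4 J3 J5 J2.
J1: 0→13, due 13, lateness 0
J4: 13→25, due 20, lateness 5
J3: 25→34, due 27, lateness 7
J5: 34→42, due 14, lateness 28
J2: 42→46, due 26, lateness 20
Maximum = 28.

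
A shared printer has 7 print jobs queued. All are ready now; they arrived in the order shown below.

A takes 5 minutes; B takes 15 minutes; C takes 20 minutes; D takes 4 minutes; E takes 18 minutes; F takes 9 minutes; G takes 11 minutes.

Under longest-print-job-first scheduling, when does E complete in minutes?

LPT (decreasing processing time): C E B G F A D.
C: 0→20
E: 20→38

38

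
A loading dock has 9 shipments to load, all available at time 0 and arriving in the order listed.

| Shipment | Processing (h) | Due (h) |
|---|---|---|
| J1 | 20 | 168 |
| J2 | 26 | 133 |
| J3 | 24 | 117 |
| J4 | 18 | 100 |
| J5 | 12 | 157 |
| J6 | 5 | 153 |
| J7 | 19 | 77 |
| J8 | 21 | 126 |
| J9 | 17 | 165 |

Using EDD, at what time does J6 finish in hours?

113

EDD (increasing due date): J7 J4 J3 J8 J2 J6 J5 J9 J1.
J7: 0→19
J4: 19→37
J3: 37→61
J8: 61→82
J2: 82→108
J6: 108→113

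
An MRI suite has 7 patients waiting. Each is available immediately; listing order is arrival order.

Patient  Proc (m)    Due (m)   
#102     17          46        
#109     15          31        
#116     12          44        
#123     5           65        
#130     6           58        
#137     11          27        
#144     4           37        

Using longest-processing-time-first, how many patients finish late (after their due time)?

LPT (decreasing processing time): #102 #109 #116 #137 #130 #123 #144.
#102: 0→17, due 46, tardiness 0
#109: 17→32, due 31, tardiness 1
#116: 32→44, due 44, tardiness 0
#137: 44→55, due 27, tardiness 28
#130: 55→61, due 58, tardiness 3
#123: 61→66, due 65, tardiness 1
#144: 66→70, due 37, tardiness 33
Late patients: 5.

5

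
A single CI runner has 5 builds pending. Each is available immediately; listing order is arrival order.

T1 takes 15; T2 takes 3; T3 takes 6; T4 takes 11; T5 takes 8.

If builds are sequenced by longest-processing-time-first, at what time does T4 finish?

26

LPT (decreasing processing time): T1 T4 T5 T3 T2.
T1: 0→15
T4: 15→26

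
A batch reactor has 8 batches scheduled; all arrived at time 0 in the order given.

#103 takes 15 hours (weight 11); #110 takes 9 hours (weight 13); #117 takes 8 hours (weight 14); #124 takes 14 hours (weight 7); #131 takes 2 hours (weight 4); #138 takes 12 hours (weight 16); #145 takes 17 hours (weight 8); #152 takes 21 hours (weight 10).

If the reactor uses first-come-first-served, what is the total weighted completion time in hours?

FIFO (arrival order): #103 #110 #117 #124 #131 #138 #145 #152.
#103: finishes 15, weight 11, w·C = 165
#110: finishes 24, weight 13, w·C = 312
#117: finishes 32, weight 14, w·C = 448
#124: finishes 46, weight 7, w·C = 322
#131: finishes 48, weight 4, w·C = 192
#138: finishes 60, weight 16, w·C = 960
#145: finishes 77, weight 8, w·C = 616
#152: finishes 98, weight 10, w·C = 980
Sum = 165+312+448+322+192+960+616+980 = 3995.

3995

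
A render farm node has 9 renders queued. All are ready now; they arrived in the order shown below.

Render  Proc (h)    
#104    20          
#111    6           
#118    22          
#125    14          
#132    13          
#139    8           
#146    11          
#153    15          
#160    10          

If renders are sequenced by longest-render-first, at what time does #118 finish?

LPT (decreasing processing time): #118 #104 #153 #125 #132 #146 #160 #139 #111.
#118: 0→22

22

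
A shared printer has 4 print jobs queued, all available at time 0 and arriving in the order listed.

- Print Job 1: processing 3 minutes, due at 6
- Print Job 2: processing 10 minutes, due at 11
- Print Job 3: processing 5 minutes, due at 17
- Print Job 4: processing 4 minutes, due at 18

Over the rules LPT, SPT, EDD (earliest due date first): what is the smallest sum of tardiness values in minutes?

LPT (decreasing processing time): Print Job 2 Print Job 3 Print Job 4 Print Job 1.
Print Job 2: 0→10, due 11, tardiness 0
Print Job 3: 10→15, due 17, tardiness 0
Print Job 4: 15→19, due 18, tardiness 1
Print Job 1: 19→22, due 6, tardiness 16
Sum = 0+0+1+16 = 17.
SPT (increasing processing time): Print Job 1 Print Job 4 Print Job 3 Print Job 2.
Print Job 1: 0→3, due 6, tardiness 0
Print Job 4: 3→7, due 18, tardiness 0
Print Job 3: 7→12, due 17, tardiness 0
Print Job 2: 12→22, due 11, tardiness 11
Sum = 0+0+0+11 = 11.
EDD (increasing due date): Print Job 1 Print Job 2 Print Job 3 Print Job 4.
Print Job 1: 0→3, due 6, tardiness 0
Print Job 2: 3→13, due 11, tardiness 2
Print Job 3: 13→18, due 17, tardiness 1
Print Job 4: 18→22, due 18, tardiness 4
Sum = 0+2+1+4 = 7.
LPT 17, SPT 11, EDD 7 → minimum 7.

7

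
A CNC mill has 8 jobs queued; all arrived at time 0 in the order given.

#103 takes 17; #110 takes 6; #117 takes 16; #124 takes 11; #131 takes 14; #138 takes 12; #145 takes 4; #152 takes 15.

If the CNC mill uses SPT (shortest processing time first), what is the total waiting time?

255

SPT (increasing processing time): #145 #110 #124 #138 #131 #152 #117 #103.
#145: waits 0, runs 0→4
#110: waits 4, runs 4→10
#124: waits 10, runs 10→21
#138: waits 21, runs 21→33
#131: waits 33, runs 33→47
#152: waits 47, runs 47→62
#117: waits 62, runs 62→78
#103: waits 78, runs 78→95
Sum = 0+4+10+21+33+47+62+78 = 255.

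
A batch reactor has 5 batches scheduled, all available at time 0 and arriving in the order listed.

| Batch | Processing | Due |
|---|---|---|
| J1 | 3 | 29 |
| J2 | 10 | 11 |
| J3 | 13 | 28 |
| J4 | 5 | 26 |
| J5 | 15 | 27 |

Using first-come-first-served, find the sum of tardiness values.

26

FIFO (arrival order): J1 J2 J3 J4 J5.
J1: 0→3, due 29, tardiness 0
J2: 3→13, due 11, tardiness 2
J3: 13→26, due 28, tardiness 0
J4: 26→31, due 26, tardiness 5
J5: 31→46, due 27, tardiness 19
Sum = 0+2+0+5+19 = 26.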